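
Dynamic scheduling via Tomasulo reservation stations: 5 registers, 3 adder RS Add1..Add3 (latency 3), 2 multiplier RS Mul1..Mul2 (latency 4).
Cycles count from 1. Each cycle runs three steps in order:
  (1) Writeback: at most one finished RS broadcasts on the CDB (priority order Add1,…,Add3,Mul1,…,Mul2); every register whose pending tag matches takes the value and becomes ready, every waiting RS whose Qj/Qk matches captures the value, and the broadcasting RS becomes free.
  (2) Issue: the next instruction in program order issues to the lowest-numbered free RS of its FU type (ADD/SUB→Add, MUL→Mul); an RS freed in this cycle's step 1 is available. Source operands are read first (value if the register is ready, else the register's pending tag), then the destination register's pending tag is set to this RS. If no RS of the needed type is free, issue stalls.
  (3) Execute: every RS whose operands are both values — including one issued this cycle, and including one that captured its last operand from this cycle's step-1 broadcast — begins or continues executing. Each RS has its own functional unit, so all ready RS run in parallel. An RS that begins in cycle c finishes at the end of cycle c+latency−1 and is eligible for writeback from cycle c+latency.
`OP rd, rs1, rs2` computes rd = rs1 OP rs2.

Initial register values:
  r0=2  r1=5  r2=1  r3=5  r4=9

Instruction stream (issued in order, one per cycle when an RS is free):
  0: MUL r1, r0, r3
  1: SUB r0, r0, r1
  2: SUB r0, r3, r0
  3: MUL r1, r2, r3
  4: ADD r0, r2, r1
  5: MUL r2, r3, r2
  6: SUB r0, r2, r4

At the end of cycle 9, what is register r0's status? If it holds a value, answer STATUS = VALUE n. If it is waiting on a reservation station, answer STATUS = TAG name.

STATUS = TAG Add1

c1: issue MUL r1<-Mul1 | r0:2,r1:Mul1,r2:1,r3:5,r4:9
c2: issue SUB r0<-Add1 | r0:Add1,r1:Mul1,r2:1,r3:5,r4:9
c3: issue SUB r0<-Add2 | r0:Add2,r1:Mul1,r2:1,r3:5,r4:9
c4: issue MUL r1<-Mul2 | r0:Add2,r1:Mul2,r2:1,r3:5,r4:9
c5: CDB Mul1=10; issue ADD r0<-Add3 | r0:Add3,r1:Mul2,r2:1,r3:5,r4:9
c6: issue MUL r2<-Mul1 | r0:Add3,r1:Mul2,r2:Mul1,r3:5,r4:9
c7: stall | r0:Add3,r1:Mul2,r2:Mul1,r3:5,r4:9
c8: CDB Add1=-8; issue SUB r0<-Add1 | r0:Add1,r1:Mul2,r2:Mul1,r3:5,r4:9
c9: CDB Mul2=5 | r0:Add1,r1:5,r2:Mul1,r3:5,r4:9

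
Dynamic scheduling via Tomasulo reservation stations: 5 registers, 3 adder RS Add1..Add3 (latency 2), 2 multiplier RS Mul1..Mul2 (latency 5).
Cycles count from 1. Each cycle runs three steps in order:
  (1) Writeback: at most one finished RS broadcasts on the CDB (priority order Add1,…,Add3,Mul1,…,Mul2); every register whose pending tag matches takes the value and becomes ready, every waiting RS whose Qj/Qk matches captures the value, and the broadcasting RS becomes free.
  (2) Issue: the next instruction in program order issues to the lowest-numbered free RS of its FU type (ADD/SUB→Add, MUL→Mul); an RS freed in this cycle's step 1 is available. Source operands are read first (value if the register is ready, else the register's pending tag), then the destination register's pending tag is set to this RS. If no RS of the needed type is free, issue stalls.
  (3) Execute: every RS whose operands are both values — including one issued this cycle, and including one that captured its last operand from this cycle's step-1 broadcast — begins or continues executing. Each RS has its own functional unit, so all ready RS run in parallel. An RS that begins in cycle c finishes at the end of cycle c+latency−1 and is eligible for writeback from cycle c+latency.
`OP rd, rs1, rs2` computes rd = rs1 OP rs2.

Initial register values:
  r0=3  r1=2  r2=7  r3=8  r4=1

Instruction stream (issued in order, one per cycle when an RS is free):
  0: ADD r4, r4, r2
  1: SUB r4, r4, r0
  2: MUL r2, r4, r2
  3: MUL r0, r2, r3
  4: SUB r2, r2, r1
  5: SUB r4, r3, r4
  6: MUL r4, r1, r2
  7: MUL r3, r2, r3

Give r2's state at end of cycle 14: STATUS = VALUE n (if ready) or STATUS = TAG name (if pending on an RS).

  c1: issue ADD r4<-Add1  regs: r0:3,r1:2,r2:7,r3:8,r4:Add1
  c2: issue SUB r4<-Add2  regs: r0:3,r1:2,r2:7,r3:8,r4:Add2
  c3: CDB Add1=8; issue MUL r2<-Mul1  regs: r0:3,r1:2,r2:Mul1,r3:8,r4:Add2
  c4: issue MUL r0<-Mul2  regs: r0:Mul2,r1:2,r2:Mul1,r3:8,r4:Add2
  c5: CDB Add2=5; issue SUB r2<-Add1  regs: r0:Mul2,r1:2,r2:Add1,r3:8,r4:5
  c6: issue SUB r4<-Add2  regs: r0:Mul2,r1:2,r2:Add1,r3:8,r4:Add2
  c7: stall  regs: r0:Mul2,r1:2,r2:Add1,r3:8,r4:Add2
  c8: CDB Add2=3; stall  regs: r0:Mul2,r1:2,r2:Add1,r3:8,r4:3
  c9: stall  regs: r0:Mul2,r1:2,r2:Add1,r3:8,r4:3
  c10: CDB Mul1=35; issue MUL r4<-Mul1  regs: r0:Mul2,r1:2,r2:Add1,r3:8,r4:Mul1
  c11: stall  regs: r0:Mul2,r1:2,r2:Add1,r3:8,r4:Mul1
  c12: CDB Add1=33; stall  regs: r0:Mul2,r1:2,r2:33,r3:8,r4:Mul1
  c13: stall  regs: r0:Mul2,r1:2,r2:33,r3:8,r4:Mul1
  c14: stall  regs: r0:Mul2,r1:2,r2:33,r3:8,r4:Mul1

STATUS = VALUE 33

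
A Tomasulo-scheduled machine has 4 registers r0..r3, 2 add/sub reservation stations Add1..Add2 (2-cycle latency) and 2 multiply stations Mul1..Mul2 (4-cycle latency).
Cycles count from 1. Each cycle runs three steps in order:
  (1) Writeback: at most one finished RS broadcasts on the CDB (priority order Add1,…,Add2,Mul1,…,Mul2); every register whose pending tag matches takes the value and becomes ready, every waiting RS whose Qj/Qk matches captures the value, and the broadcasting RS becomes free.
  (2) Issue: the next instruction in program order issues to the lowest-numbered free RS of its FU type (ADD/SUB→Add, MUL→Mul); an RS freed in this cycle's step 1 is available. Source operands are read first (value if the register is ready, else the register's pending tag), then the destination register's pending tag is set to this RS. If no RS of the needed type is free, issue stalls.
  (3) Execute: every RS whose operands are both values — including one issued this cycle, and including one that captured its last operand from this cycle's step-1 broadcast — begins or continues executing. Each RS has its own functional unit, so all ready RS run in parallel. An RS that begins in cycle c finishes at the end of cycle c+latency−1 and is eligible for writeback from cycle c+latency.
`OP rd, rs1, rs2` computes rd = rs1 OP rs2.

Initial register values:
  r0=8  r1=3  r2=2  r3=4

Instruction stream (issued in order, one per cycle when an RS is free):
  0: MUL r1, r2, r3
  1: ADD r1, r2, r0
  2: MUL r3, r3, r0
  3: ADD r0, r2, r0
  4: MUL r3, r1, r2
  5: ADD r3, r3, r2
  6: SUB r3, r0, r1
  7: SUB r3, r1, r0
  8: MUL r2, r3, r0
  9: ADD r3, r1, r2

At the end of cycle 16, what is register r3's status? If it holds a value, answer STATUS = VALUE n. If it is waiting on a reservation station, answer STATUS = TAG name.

cycle 1: issue MUL r1<-Mul1 // r0:8,r1:Mul1,r2:2,r3:4
cycle 2: issue ADD r1<-Add1 // r0:8,r1:Add1,r2:2,r3:4
cycle 3: issue MUL r3<-Mul2 // r0:8,r1:Add1,r2:2,r3:Mul2
cycle 4: CDB Add1=10; issue ADD r0<-Add1 // r0:Add1,r1:10,r2:2,r3:Mul2
cycle 5: CDB Mul1=8; issue MUL r3<-Mul1 // r0:Add1,r1:10,r2:2,r3:Mul1
cycle 6: CDB Add1=10; issue ADD r3<-Add1 // r0:10,r1:10,r2:2,r3:Add1
cycle 7: CDB Mul2=32; issue SUB r3<-Add2 // r0:10,r1:10,r2:2,r3:Add2
cycle 8: stall // r0:10,r1:10,r2:2,r3:Add2
cycle 9: CDB Add2=0; issue SUB r3<-Add2 // r0:10,r1:10,r2:2,r3:Add2
cycle 10: CDB Mul1=20; issue MUL r2<-Mul1 // r0:10,r1:10,r2:Mul1,r3:Add2
cycle 11: CDB Add2=0; issue ADD r3<-Add2 // r0:10,r1:10,r2:Mul1,r3:Add2
cycle 12: CDB Add1=22 // r0:10,r1:10,r2:Mul1,r3:Add2
cycle 13: - // r0:10,r1:10,r2:Mul1,r3:Add2
cycle 14: - // r0:10,r1:10,r2:Mul1,r3:Add2
cycle 15: CDB Mul1=0 // r0:10,r1:10,r2:0,r3:Add2
cycle 16: - // r0:10,r1:10,r2:0,r3:Add2

STATUS = TAG Add2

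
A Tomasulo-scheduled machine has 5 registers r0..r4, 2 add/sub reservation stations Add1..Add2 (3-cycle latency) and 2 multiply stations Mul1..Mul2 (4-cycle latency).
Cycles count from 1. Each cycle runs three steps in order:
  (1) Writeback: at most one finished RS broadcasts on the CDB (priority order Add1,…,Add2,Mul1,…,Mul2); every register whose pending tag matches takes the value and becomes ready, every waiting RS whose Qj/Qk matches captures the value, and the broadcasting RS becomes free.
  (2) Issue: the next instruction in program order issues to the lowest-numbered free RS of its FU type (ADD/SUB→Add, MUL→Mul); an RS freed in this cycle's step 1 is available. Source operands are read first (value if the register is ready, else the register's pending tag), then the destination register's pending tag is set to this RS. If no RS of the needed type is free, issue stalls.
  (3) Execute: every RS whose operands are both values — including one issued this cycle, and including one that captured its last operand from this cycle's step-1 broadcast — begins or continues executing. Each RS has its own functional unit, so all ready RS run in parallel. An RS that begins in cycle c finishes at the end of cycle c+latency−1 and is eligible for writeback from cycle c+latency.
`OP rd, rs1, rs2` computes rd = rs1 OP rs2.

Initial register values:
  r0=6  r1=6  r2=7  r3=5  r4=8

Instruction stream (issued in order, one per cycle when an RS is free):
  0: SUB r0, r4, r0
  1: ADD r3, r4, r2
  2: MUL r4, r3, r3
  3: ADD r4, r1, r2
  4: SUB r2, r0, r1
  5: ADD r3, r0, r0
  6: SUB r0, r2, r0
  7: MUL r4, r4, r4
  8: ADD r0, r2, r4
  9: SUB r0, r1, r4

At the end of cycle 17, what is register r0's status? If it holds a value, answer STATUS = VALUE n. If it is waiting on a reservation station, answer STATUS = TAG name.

STATUS = VALUE -163

cycle 1: issue SUB r0<-Add1 // r0:Add1,r1:6,r2:7,r3:5,r4:8
cycle 2: issue ADD r3<-Add2 // r0:Add1,r1:6,r2:7,r3:Add2,r4:8
cycle 3: issue MUL r4<-Mul1 // r0:Add1,r1:6,r2:7,r3:Add2,r4:Mul1
cycle 4: CDB Add1=2; issue ADD r4<-Add1 // r0:2,r1:6,r2:7,r3:Add2,r4:Add1
cycle 5: CDB Add2=15; issue SUB r2<-Add2 // r0:2,r1:6,r2:Add2,r3:15,r4:Add1
cycle 6: stall // r0:2,r1:6,r2:Add2,r3:15,r4:Add1
cycle 7: CDB Add1=13; issue ADD r3<-Add1 // r0:2,r1:6,r2:Add2,r3:Add1,r4:13
cycle 8: CDB Add2=-4; issue SUB r0<-Add2 // r0:Add2,r1:6,r2:-4,r3:Add1,r4:13
cycle 9: CDB Mul1=225; issue MUL r4<-Mul1 // r0:Add2,r1:6,r2:-4,r3:Add1,r4:Mul1
cycle 10: CDB Add1=4; issue ADD r0<-Add1 // r0:Add1,r1:6,r2:-4,r3:4,r4:Mul1
cycle 11: CDB Add2=-6; issue SUB r0<-Add2 // r0:Add2,r1:6,r2:-4,r3:4,r4:Mul1
cycle 12: - // r0:Add2,r1:6,r2:-4,r3:4,r4:Mul1
cycle 13: CDB Mul1=169 // r0:Add2,r1:6,r2:-4,r3:4,r4:169
cycle 14: - // r0:Add2,r1:6,r2:-4,r3:4,r4:169
cycle 15: - // r0:Add2,r1:6,r2:-4,r3:4,r4:169
cycle 16: CDB Add1=165 // r0:Add2,r1:6,r2:-4,r3:4,r4:169
cycle 17: CDB Add2=-163 // r0:-163,r1:6,r2:-4,r3:4,r4:169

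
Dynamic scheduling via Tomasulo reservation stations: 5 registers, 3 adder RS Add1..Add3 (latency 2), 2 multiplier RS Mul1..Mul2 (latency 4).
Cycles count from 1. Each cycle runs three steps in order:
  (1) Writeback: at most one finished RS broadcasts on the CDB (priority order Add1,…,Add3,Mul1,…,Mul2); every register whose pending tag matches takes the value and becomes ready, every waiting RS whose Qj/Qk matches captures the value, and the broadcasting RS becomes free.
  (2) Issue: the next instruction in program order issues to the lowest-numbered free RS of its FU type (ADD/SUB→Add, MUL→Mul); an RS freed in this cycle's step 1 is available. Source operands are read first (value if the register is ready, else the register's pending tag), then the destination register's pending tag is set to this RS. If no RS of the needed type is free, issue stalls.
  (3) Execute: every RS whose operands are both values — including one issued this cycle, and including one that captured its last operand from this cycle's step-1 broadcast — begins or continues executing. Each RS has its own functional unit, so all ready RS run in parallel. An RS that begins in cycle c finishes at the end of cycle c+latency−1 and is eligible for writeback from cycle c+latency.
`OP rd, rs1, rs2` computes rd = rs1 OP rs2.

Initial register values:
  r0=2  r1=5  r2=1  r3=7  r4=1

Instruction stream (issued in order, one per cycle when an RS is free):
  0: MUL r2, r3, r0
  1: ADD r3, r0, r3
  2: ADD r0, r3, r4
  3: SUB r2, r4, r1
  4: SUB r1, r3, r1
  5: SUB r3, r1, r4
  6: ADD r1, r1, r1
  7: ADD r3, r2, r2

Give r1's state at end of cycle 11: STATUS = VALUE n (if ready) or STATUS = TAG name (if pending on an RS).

  c1: issue MUL r2<-Mul1  regs: r0:2,r1:5,r2:Mul1,r3:7,r4:1
  c2: issue ADD r3<-Add1  regs: r0:2,r1:5,r2:Mul1,r3:Add1,r4:1
  c3: issue ADD r0<-Add2  regs: r0:Add2,r1:5,r2:Mul1,r3:Add1,r4:1
  c4: CDB Add1=9; issue SUB r2<-Add1  regs: r0:Add2,r1:5,r2:Add1,r3:9,r4:1
  c5: CDB Mul1=14; issue SUB r1<-Add3  regs: r0:Add2,r1:Add3,r2:Add1,r3:9,r4:1
  c6: CDB Add1=-4; issue SUB r3<-Add1  regs: r0:Add2,r1:Add3,r2:-4,r3:Add1,r4:1
  c7: CDB Add2=10; issue ADD r1<-Add2  regs: r0:10,r1:Add2,r2:-4,r3:Add1,r4:1
  c8: CDB Add3=4; issue ADD r3<-Add3  regs: r0:10,r1:Add2,r2:-4,r3:Add3,r4:1
  c9: -  regs: r0:10,r1:Add2,r2:-4,r3:Add3,r4:1
  c10: CDB Add1=3  regs: r0:10,r1:Add2,r2:-4,r3:Add3,r4:1
  c11: CDB Add2=8  regs: r0:10,r1:8,r2:-4,r3:Add3,r4:1

STATUS = VALUE 8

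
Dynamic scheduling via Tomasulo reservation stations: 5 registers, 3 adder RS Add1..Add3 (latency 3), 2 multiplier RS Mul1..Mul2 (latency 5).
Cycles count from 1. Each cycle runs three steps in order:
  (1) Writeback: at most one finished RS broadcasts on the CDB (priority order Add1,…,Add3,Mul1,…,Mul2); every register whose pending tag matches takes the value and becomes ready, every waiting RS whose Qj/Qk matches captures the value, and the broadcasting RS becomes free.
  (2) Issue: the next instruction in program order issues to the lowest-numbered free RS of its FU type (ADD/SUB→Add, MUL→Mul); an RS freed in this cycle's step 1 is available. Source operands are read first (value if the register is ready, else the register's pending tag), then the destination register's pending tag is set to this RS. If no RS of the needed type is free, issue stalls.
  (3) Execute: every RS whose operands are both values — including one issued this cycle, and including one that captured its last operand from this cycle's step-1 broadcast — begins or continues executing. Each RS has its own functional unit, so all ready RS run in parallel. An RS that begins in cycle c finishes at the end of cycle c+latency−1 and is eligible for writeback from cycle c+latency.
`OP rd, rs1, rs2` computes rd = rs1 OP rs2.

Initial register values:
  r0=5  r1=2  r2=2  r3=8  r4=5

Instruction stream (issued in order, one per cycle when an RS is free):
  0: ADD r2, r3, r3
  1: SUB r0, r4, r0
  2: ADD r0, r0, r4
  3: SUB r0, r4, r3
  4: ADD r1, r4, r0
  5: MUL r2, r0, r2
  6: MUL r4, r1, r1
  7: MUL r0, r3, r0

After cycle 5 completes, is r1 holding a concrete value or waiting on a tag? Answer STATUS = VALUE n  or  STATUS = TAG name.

c1: issue ADD r2<-Add1 | r0:5,r1:2,r2:Add1,r3:8,r4:5
c2: issue SUB r0<-Add2 | r0:Add2,r1:2,r2:Add1,r3:8,r4:5
c3: issue ADD r0<-Add3 | r0:Add3,r1:2,r2:Add1,r3:8,r4:5
c4: CDB Add1=16; issue SUB r0<-Add1 | r0:Add1,r1:2,r2:16,r3:8,r4:5
c5: CDB Add2=0; issue ADD r1<-Add2 | r0:Add1,r1:Add2,r2:16,r3:8,r4:5

STATUS = TAG Add2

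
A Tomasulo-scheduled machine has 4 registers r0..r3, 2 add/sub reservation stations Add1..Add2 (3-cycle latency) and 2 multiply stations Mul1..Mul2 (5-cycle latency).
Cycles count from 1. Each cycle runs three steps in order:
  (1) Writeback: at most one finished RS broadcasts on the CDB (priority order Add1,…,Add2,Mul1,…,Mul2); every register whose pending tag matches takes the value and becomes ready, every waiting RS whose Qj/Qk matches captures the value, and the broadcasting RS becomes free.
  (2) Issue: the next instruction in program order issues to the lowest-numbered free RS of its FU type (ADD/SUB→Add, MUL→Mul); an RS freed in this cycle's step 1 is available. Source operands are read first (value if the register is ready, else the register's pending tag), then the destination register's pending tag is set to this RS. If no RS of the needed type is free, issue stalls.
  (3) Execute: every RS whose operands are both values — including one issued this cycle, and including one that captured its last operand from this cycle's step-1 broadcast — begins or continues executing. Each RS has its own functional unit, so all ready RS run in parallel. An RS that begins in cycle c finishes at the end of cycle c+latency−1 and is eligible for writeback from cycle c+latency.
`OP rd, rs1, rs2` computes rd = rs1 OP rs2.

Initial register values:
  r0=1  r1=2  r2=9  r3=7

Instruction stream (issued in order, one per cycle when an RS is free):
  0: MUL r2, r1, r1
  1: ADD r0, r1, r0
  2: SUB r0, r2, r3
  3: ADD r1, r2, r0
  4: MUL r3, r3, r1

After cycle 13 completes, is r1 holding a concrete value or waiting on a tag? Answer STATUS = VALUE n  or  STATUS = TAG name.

c1: issue MUL r2<-Mul1 | r0:1,r1:2,r2:Mul1,r3:7
c2: issue ADD r0<-Add1 | r0:Add1,r1:2,r2:Mul1,r3:7
c3: issue SUB r0<-Add2 | r0:Add2,r1:2,r2:Mul1,r3:7
c4: stall | r0:Add2,r1:2,r2:Mul1,r3:7
c5: CDB Add1=3; issue ADD r1<-Add1 | r0:Add2,r1:Add1,r2:Mul1,r3:7
c6: CDB Mul1=4; issue MUL r3<-Mul1 | r0:Add2,r1:Add1,r2:4,r3:Mul1
c7: - | r0:Add2,r1:Add1,r2:4,r3:Mul1
c8: - | r0:Add2,r1:Add1,r2:4,r3:Mul1
c9: CDB Add2=-3 | r0:-3,r1:Add1,r2:4,r3:Mul1
c10: - | r0:-3,r1:Add1,r2:4,r3:Mul1
c11: - | r0:-3,r1:Add1,r2:4,r3:Mul1
c12: CDB Add1=1 | r0:-3,r1:1,r2:4,r3:Mul1
c13: - | r0:-3,r1:1,r2:4,r3:Mul1

STATUS = VALUE 1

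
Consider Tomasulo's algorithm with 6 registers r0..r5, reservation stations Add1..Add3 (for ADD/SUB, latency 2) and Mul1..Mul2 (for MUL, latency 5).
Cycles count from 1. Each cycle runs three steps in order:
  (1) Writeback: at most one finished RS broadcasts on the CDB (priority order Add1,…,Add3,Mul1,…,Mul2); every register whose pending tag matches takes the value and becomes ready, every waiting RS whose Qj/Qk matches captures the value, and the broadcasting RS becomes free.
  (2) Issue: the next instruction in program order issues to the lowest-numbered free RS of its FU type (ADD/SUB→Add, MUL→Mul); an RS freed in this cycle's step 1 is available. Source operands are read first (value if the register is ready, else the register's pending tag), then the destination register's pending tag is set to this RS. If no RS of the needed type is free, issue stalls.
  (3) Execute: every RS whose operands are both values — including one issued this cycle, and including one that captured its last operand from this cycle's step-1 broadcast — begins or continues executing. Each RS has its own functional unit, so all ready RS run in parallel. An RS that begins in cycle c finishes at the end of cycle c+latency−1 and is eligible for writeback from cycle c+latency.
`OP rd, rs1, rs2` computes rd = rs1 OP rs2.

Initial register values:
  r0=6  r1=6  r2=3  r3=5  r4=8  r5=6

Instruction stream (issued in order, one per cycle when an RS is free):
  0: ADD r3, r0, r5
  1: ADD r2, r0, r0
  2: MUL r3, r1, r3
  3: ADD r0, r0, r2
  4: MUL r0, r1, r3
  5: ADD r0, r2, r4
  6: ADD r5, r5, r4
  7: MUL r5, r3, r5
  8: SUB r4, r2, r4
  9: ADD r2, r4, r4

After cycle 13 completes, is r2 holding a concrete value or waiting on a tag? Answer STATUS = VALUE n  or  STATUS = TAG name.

cycle 1: issue ADD r3<-Add1 // r0:6,r1:6,r2:3,r3:Add1,r4:8,r5:6
cycle 2: issue ADD r2<-Add2 // r0:6,r1:6,r2:Add2,r3:Add1,r4:8,r5:6
cycle 3: CDB Add1=12; issue MUL r3<-Mul1 // r0:6,r1:6,r2:Add2,r3:Mul1,r4:8,r5:6
cycle 4: CDB Add2=12; issue ADD r0<-Add1 // r0:Add1,r1:6,r2:12,r3:Mul1,r4:8,r5:6
cycle 5: issue MUL r0<-Mul2 // r0:Mul2,r1:6,r2:12,r3:Mul1,r4:8,r5:6
cycle 6: CDB Add1=18; issue ADD r0<-Add1 // r0:Add1,r1:6,r2:12,r3:Mul1,r4:8,r5:6
cycle 7: issue ADD r5<-Add2 // r0:Add1,r1:6,r2:12,r3:Mul1,r4:8,r5:Add2
cycle 8: CDB Add1=20; stall // r0:20,r1:6,r2:12,r3:Mul1,r4:8,r5:Add2
cycle 9: CDB Add2=14; stall // r0:20,r1:6,r2:12,r3:Mul1,r4:8,r5:14
cycle 10: CDB Mul1=72; issue MUL r5<-Mul1 // r0:20,r1:6,r2:12,r3:72,r4:8,r5:Mul1
cycle 11: issue SUB r4<-Add1 // r0:20,r1:6,r2:12,r3:72,r4:Add1,r5:Mul1
cycle 12: issue ADD r2<-Add2 // r0:20,r1:6,r2:Add2,r3:72,r4:Add1,r5:Mul1
cycle 13: CDB Add1=4 // r0:20,r1:6,r2:Add2,r3:72,r4:4,r5:Mul1

STATUS = TAG Add2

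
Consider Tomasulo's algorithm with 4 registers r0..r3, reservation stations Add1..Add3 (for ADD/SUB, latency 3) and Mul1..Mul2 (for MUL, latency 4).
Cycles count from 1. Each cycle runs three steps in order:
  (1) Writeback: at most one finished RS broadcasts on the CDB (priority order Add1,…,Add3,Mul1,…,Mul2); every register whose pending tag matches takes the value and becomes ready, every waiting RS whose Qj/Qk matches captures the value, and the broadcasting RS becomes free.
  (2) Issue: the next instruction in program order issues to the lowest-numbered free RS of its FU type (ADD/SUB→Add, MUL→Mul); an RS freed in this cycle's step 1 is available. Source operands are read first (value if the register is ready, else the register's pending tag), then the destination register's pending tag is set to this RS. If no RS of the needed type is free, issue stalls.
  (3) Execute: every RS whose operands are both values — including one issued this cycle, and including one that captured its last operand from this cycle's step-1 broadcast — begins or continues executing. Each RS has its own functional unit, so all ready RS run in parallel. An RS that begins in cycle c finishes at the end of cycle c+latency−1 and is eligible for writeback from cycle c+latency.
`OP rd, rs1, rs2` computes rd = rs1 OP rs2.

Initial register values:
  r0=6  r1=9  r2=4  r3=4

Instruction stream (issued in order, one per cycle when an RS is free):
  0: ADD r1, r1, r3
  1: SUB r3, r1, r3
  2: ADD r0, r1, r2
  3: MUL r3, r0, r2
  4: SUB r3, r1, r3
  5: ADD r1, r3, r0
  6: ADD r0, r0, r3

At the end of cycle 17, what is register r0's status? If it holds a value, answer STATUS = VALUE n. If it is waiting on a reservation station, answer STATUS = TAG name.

  c1: issue ADD r1<-Add1  regs: r0:6,r1:Add1,r2:4,r3:4
  c2: issue SUB r3<-Add2  regs: r0:6,r1:Add1,r2:4,r3:Add2
  c3: issue ADD r0<-Add3  regs: r0:Add3,r1:Add1,r2:4,r3:Add2
  c4: CDB Add1=13; issue MUL r3<-Mul1  regs: r0:Add3,r1:13,r2:4,r3:Mul1
  c5: issue SUB r3<-Add1  regs: r0:Add3,r1:13,r2:4,r3:Add1
  c6: stall  regs: r0:Add3,r1:13,r2:4,r3:Add1
  c7: CDB Add2=9; issue ADD r1<-Add2  regs: r0:Add3,r1:Add2,r2:4,r3:Add1
  c8: CDB Add3=17; issue ADD r0<-Add3  regs: r0:Add3,r1:Add2,r2:4,r3:Add1
  c9: -  regs: r0:Add3,r1:Add2,r2:4,r3:Add1
  c10: -  regs: r0:Add3,r1:Add2,r2:4,r3:Add1
  c11: -  regs: r0:Add3,r1:Add2,r2:4,r3:Add1
  c12: CDB Mul1=68  regs: r0:Add3,r1:Add2,r2:4,r3:Add1
  c13: -  regs: r0:Add3,r1:Add2,r2:4,r3:Add1
  c14: -  regs: r0:Add3,r1:Add2,r2:4,r3:Add1
  c15: CDB Add1=-55  regs: r0:Add3,r1:Add2,r2:4,r3:-55
  c16: -  regs: r0:Add3,r1:Add2,r2:4,r3:-55
  c17: -  regs: r0:Add3,r1:Add2,r2:4,r3:-55

STATUS = TAG Add3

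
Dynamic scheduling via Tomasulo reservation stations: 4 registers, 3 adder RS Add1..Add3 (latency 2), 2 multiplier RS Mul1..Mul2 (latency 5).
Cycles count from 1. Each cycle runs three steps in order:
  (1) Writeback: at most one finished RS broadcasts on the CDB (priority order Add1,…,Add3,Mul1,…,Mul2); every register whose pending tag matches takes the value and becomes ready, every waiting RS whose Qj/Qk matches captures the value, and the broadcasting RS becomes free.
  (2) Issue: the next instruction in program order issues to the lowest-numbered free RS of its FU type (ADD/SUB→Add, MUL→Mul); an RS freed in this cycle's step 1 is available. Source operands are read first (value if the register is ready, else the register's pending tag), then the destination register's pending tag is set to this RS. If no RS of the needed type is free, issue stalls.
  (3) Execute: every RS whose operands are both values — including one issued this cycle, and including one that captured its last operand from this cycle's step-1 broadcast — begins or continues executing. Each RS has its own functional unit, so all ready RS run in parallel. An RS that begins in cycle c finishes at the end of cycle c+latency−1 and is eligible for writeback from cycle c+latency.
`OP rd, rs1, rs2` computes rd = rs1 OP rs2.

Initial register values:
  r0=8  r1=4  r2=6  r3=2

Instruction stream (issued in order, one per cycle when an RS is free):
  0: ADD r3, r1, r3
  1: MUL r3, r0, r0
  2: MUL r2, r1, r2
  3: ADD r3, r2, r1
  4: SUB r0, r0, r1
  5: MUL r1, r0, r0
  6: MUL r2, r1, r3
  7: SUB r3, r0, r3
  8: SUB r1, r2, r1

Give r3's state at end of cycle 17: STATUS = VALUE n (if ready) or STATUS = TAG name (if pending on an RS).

c1: issue ADD r3<-Add1 | r0:8,r1:4,r2:6,r3:Add1
c2: issue MUL r3<-Mul1 | r0:8,r1:4,r2:6,r3:Mul1
c3: CDB Add1=6; issue MUL r2<-Mul2 | r0:8,r1:4,r2:Mul2,r3:Mul1
c4: issue ADD r3<-Add1 | r0:8,r1:4,r2:Mul2,r3:Add1
c5: issue SUB r0<-Add2 | r0:Add2,r1:4,r2:Mul2,r3:Add1
c6: stall | r0:Add2,r1:4,r2:Mul2,r3:Add1
c7: CDB Add2=4; stall | r0:4,r1:4,r2:Mul2,r3:Add1
c8: CDB Mul1=64; issue MUL r1<-Mul1 | r0:4,r1:Mul1,r2:Mul2,r3:Add1
c9: CDB Mul2=24; issue MUL r2<-Mul2 | r0:4,r1:Mul1,r2:Mul2,r3:Add1
c10: issue SUB r3<-Add2 | r0:4,r1:Mul1,r2:Mul2,r3:Add2
c11: CDB Add1=28; issue SUB r1<-Add1 | r0:4,r1:Add1,r2:Mul2,r3:Add2
c12: - | r0:4,r1:Add1,r2:Mul2,r3:Add2
c13: CDB Add2=-24 | r0:4,r1:Add1,r2:Mul2,r3:-24
c14: CDB Mul1=16 | r0:4,r1:Add1,r2:Mul2,r3:-24
c15: - | r0:4,r1:Add1,r2:Mul2,r3:-24
c16: - | r0:4,r1:Add1,r2:Mul2,r3:-24
c17: - | r0:4,r1:Add1,r2:Mul2,r3:-24

STATUS = VALUE -24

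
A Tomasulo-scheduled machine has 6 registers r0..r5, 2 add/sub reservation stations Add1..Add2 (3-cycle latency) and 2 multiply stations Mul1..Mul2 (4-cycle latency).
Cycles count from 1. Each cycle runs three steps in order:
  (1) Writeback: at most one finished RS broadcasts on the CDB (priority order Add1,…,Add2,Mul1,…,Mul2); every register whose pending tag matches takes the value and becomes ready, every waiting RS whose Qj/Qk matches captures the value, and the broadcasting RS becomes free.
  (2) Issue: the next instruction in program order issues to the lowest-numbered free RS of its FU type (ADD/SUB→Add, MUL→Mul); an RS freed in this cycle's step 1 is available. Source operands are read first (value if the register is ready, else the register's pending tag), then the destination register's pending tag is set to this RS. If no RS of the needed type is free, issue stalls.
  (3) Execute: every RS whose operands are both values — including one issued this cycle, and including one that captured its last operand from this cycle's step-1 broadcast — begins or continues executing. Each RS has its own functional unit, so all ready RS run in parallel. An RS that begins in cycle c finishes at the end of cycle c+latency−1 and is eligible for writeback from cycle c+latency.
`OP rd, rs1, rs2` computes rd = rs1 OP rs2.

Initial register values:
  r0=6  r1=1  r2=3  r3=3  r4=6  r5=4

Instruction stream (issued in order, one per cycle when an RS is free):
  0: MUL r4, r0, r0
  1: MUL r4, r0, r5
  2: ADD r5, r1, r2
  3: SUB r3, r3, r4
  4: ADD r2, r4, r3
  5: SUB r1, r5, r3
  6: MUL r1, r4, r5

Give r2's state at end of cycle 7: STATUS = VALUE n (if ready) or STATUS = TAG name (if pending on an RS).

cycle 1: issue MUL r4<-Mul1 // r0:6,r1:1,r2:3,r3:3,r4:Mul1,r5:4
cycle 2: issue MUL r4<-Mul2 // r0:6,r1:1,r2:3,r3:3,r4:Mul2,r5:4
cycle 3: issue ADD r5<-Add1 // r0:6,r1:1,r2:3,r3:3,r4:Mul2,r5:Add1
cycle 4: issue SUB r3<-Add2 // r0:6,r1:1,r2:3,r3:Add2,r4:Mul2,r5:Add1
cycle 5: CDB Mul1=36; stall // r0:6,r1:1,r2:3,r3:Add2,r4:Mul2,r5:Add1
cycle 6: CDB Add1=4; issue ADD r2<-Add1 // r0:6,r1:1,r2:Add1,r3:Add2,r4:Mul2,r5:4
cycle 7: CDB Mul2=24; stall // r0:6,r1:1,r2:Add1,r3:Add2,r4:24,r5:4

STATUS = TAG Add1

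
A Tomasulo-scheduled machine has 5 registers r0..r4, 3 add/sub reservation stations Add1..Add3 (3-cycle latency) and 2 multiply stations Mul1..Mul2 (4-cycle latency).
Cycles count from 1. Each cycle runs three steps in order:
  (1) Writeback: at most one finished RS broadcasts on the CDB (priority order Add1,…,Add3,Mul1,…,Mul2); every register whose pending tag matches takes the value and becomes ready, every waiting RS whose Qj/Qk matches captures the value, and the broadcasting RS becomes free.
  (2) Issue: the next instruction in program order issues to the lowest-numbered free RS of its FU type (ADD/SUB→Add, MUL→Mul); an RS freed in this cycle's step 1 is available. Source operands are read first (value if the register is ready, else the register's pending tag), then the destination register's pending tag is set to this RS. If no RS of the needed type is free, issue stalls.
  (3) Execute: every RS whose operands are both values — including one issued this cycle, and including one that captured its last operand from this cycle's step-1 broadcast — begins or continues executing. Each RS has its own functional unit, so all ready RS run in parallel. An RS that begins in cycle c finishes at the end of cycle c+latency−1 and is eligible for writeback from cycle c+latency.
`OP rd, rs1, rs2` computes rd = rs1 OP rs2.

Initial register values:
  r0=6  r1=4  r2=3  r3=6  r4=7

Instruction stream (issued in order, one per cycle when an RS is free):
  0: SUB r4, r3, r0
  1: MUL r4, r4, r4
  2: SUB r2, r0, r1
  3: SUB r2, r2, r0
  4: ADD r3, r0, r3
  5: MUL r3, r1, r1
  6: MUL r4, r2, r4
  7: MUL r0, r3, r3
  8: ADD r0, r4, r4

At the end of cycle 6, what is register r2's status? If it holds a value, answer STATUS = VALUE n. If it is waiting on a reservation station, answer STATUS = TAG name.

  c1: issue SUB r4<-Add1  regs: r0:6,r1:4,r2:3,r3:6,r4:Add1
  c2: issue MUL r4<-Mul1  regs: r0:6,r1:4,r2:3,r3:6,r4:Mul1
  c3: issue SUB r2<-Add2  regs: r0:6,r1:4,r2:Add2,r3:6,r4:Mul1
  c4: CDB Add1=0; issue SUB r2<-Add1  regs: r0:6,r1:4,r2:Add1,r3:6,r4:Mul1
  c5: issue ADD r3<-Add3  regs: r0:6,r1:4,r2:Add1,r3:Add3,r4:Mul1
  c6: CDB Add2=2; issue MUL r3<-Mul2  regs: r0:6,r1:4,r2:Add1,r3:Mul2,r4:Mul1

STATUS = TAG Add1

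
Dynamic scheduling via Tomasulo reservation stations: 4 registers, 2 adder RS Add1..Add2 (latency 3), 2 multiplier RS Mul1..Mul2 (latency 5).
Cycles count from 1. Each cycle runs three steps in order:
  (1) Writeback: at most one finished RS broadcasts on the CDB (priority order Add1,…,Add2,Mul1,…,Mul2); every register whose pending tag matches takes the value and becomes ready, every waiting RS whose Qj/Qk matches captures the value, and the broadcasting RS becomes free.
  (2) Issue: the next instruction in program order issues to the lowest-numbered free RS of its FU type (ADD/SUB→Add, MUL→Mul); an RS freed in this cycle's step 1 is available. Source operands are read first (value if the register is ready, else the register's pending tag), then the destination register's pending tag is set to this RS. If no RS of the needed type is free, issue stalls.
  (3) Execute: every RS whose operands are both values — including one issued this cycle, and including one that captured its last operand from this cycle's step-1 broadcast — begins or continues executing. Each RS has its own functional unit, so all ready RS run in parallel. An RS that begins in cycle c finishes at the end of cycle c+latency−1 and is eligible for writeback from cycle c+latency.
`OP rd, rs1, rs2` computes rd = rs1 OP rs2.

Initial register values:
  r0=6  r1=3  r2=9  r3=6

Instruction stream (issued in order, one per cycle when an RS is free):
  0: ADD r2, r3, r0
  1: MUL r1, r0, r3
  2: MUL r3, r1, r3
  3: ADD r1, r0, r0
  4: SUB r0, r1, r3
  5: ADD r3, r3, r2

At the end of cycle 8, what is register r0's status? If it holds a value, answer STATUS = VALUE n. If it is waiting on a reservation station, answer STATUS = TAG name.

cycle 1: issue ADD r2<-Add1 // r0:6,r1:3,r2:Add1,r3:6
cycle 2: issue MUL r1<-Mul1 // r0:6,r1:Mul1,r2:Add1,r3:6
cycle 3: issue MUL r3<-Mul2 // r0:6,r1:Mul1,r2:Add1,r3:Mul2
cycle 4: CDB Add1=12; issue ADD r1<-Add1 // r0:6,r1:Add1,r2:12,r3:Mul2
cycle 5: issue SUB r0<-Add2 // r0:Add2,r1:Add1,r2:12,r3:Mul2
cycle 6: stall // r0:Add2,r1:Add1,r2:12,r3:Mul2
cycle 7: CDB Add1=12; issue ADD r3<-Add1 // r0:Add2,r1:12,r2:12,r3:Add1
cycle 8: CDB Mul1=36 // r0:Add2,r1:12,r2:12,r3:Add1

STATUS = TAG Add2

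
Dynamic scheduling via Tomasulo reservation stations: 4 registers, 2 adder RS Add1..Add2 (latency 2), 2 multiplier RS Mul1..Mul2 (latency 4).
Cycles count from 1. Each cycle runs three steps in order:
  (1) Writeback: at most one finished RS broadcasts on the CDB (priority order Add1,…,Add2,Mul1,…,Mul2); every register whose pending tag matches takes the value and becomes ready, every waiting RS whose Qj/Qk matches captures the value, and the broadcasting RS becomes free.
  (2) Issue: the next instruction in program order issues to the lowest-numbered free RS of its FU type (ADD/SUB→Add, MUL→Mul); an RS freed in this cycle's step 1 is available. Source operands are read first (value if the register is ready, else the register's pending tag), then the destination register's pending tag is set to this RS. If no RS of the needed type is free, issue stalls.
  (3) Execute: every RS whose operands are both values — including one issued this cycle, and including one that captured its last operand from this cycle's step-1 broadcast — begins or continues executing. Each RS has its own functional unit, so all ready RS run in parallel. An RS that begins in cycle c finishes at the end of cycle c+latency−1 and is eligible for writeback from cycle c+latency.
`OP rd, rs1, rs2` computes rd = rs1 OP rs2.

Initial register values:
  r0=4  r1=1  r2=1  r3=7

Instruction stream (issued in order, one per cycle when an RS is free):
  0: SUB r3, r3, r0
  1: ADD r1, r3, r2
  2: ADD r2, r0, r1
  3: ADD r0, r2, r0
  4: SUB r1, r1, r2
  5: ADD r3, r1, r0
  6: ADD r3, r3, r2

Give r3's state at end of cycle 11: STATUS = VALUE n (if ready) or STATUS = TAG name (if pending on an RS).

STATUS = TAG Add2

c1: issue SUB r3<-Add1 | r0:4,r1:1,r2:1,r3:Add1
c2: issue ADD r1<-Add2 | r0:4,r1:Add2,r2:1,r3:Add1
c3: CDB Add1=3; issue ADD r2<-Add1 | r0:4,r1:Add2,r2:Add1,r3:3
c4: stall | r0:4,r1:Add2,r2:Add1,r3:3
c5: CDB Add2=4; issue ADD r0<-Add2 | r0:Add2,r1:4,r2:Add1,r3:3
c6: stall | r0:Add2,r1:4,r2:Add1,r3:3
c7: CDB Add1=8; issue SUB r1<-Add1 | r0:Add2,r1:Add1,r2:8,r3:3
c8: stall | r0:Add2,r1:Add1,r2:8,r3:3
c9: CDB Add1=-4; issue ADD r3<-Add1 | r0:Add2,r1:-4,r2:8,r3:Add1
c10: CDB Add2=12; issue ADD r3<-Add2 | r0:12,r1:-4,r2:8,r3:Add2
c11: - | r0:12,r1:-4,r2:8,r3:Add2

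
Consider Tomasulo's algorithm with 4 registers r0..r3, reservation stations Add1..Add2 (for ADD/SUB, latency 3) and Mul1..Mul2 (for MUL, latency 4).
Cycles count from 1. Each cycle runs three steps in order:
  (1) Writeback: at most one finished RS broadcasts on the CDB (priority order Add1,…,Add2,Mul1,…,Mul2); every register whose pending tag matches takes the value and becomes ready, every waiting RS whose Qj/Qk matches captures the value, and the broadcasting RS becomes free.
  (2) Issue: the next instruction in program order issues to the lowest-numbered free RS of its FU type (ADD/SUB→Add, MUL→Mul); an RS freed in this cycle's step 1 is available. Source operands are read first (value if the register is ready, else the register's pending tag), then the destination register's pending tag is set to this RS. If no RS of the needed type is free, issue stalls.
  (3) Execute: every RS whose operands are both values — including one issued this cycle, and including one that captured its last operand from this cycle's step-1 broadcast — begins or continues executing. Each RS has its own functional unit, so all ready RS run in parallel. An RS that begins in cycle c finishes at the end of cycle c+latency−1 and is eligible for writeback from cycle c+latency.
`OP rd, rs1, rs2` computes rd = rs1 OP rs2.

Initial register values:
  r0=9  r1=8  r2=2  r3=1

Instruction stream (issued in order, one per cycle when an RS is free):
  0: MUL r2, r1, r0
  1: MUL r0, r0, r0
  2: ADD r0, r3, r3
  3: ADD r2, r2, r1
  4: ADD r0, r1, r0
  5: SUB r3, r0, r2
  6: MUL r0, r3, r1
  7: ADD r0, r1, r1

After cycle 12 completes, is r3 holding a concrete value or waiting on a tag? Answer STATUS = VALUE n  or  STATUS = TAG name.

STATUS = VALUE -70

cycle 1: issue MUL r2<-Mul1 // r0:9,r1:8,r2:Mul1,r3:1
cycle 2: issue MUL r0<-Mul2 // r0:Mul2,r1:8,r2:Mul1,r3:1
cycle 3: issue ADD r0<-Add1 // r0:Add1,r1:8,r2:Mul1,r3:1
cycle 4: issue ADD r2<-Add2 // r0:Add1,r1:8,r2:Add2,r3:1
cycle 5: CDB Mul1=72; stall // r0:Add1,r1:8,r2:Add2,r3:1
cycle 6: CDB Add1=2; issue ADD r0<-Add1 // r0:Add1,r1:8,r2:Add2,r3:1
cycle 7: CDB Mul2=81; stall // r0:Add1,r1:8,r2:Add2,r3:1
cycle 8: CDB Add2=80; issue SUB r3<-Add2 // r0:Add1,r1:8,r2:80,r3:Add2
cycle 9: CDB Add1=10; issue MUL r0<-Mul1 // r0:Mul1,r1:8,r2:80,r3:Add2
cycle 10: issue ADD r0<-Add1 // r0:Add1,r1:8,r2:80,r3:Add2
cycle 11: - // r0:Add1,r1:8,r2:80,r3:Add2
cycle 12: CDB Add2=-70 // r0:Add1,r1:8,r2:80,r3:-70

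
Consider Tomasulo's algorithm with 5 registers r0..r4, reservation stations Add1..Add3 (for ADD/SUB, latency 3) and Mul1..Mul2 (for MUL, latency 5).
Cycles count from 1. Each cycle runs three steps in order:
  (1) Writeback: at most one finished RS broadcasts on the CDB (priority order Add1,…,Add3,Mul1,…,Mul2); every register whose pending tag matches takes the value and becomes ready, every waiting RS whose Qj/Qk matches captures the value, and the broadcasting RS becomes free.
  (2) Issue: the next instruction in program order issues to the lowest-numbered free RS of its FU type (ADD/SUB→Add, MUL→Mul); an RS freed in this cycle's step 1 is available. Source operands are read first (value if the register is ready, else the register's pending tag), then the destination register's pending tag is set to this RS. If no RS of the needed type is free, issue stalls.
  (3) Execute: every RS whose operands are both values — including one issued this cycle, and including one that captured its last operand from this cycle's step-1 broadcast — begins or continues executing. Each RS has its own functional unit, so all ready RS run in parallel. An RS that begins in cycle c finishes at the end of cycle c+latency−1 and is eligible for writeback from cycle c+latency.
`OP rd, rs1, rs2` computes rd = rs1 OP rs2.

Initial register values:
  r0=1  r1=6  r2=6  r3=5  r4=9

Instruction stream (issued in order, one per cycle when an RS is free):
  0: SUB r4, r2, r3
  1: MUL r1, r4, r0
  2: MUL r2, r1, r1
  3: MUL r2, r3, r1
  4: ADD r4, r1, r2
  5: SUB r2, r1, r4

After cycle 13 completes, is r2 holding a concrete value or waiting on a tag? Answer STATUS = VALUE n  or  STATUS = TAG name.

STATUS = TAG Add2

c1: issue SUB r4<-Add1 | r0:1,r1:6,r2:6,r3:5,r4:Add1
c2: issue MUL r1<-Mul1 | r0:1,r1:Mul1,r2:6,r3:5,r4:Add1
c3: issue MUL r2<-Mul2 | r0:1,r1:Mul1,r2:Mul2,r3:5,r4:Add1
c4: CDB Add1=1; stall | r0:1,r1:Mul1,r2:Mul2,r3:5,r4:1
c5: stall | r0:1,r1:Mul1,r2:Mul2,r3:5,r4:1
c6: stall | r0:1,r1:Mul1,r2:Mul2,r3:5,r4:1
c7: stall | r0:1,r1:Mul1,r2:Mul2,r3:5,r4:1
c8: stall | r0:1,r1:Mul1,r2:Mul2,r3:5,r4:1
c9: CDB Mul1=1; issue MUL r2<-Mul1 | r0:1,r1:1,r2:Mul1,r3:5,r4:1
c10: issue ADD r4<-Add1 | r0:1,r1:1,r2:Mul1,r3:5,r4:Add1
c11: issue SUB r2<-Add2 | r0:1,r1:1,r2:Add2,r3:5,r4:Add1
c12: - | r0:1,r1:1,r2:Add2,r3:5,r4:Add1
c13: - | r0:1,r1:1,r2:Add2,r3:5,r4:Add1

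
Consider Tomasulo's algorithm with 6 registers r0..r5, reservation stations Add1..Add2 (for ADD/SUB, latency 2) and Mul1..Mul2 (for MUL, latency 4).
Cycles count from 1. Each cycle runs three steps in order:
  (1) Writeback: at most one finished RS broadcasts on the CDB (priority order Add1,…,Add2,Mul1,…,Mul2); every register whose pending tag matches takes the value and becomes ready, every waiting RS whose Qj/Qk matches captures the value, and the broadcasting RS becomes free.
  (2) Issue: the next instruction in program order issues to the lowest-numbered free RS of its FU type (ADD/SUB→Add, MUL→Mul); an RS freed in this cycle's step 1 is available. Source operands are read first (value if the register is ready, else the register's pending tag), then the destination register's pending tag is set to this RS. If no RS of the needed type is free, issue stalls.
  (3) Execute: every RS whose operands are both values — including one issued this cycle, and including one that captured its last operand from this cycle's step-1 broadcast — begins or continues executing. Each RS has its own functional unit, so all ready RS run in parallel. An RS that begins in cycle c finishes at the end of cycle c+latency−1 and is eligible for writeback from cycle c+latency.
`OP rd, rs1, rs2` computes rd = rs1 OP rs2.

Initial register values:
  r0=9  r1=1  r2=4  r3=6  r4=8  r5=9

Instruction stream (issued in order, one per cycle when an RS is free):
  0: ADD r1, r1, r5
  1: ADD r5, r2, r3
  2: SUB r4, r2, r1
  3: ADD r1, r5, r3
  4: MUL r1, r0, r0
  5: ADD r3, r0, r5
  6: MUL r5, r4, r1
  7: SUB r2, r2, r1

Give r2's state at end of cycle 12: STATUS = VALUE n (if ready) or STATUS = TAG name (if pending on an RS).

STATUS = VALUE -77

c1: issue ADD r1<-Add1 | r0:9,r1:Add1,r2:4,r3:6,r4:8,r5:9
c2: issue ADD r5<-Add2 | r0:9,r1:Add1,r2:4,r3:6,r4:8,r5:Add2
c3: CDB Add1=10; issue SUB r4<-Add1 | r0:9,r1:10,r2:4,r3:6,r4:Add1,r5:Add2
c4: CDB Add2=10; issue ADD r1<-Add2 | r0:9,r1:Add2,r2:4,r3:6,r4:Add1,r5:10
c5: CDB Add1=-6; issue MUL r1<-Mul1 | r0:9,r1:Mul1,r2:4,r3:6,r4:-6,r5:10
c6: CDB Add2=16; issue ADD r3<-Add1 | r0:9,r1:Mul1,r2:4,r3:Add1,r4:-6,r5:10
c7: issue MUL r5<-Mul2 | r0:9,r1:Mul1,r2:4,r3:Add1,r4:-6,r5:Mul2
c8: CDB Add1=19; issue SUB r2<-Add1 | r0:9,r1:Mul1,r2:Add1,r3:19,r4:-6,r5:Mul2
c9: CDB Mul1=81 | r0:9,r1:81,r2:Add1,r3:19,r4:-6,r5:Mul2
c10: - | r0:9,r1:81,r2:Add1,r3:19,r4:-6,r5:Mul2
c11: CDB Add1=-77 | r0:9,r1:81,r2:-77,r3:19,r4:-6,r5:Mul2
c12: - | r0:9,r1:81,r2:-77,r3:19,r4:-6,r5:Mul2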